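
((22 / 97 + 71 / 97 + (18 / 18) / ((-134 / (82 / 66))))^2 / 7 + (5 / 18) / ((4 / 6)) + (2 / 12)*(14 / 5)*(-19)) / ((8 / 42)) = -43.69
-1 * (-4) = 4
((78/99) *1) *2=52/33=1.58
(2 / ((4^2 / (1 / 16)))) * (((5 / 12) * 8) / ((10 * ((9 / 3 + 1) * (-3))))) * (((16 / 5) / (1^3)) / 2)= -1 / 2880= -0.00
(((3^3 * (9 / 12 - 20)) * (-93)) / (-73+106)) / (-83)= -17.65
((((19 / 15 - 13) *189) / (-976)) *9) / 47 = 6237 / 14335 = 0.44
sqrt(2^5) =4*sqrt(2) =5.66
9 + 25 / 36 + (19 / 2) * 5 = 2059 / 36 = 57.19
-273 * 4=-1092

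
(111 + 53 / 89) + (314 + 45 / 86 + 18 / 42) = 22853553 / 53578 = 426.55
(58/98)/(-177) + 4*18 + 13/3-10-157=-262127/2891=-90.67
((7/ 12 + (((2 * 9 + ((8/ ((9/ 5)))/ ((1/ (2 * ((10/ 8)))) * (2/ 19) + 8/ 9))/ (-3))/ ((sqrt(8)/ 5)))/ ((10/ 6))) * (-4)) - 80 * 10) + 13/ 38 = -182189/ 228 - 9796 * sqrt(2)/ 199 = -868.69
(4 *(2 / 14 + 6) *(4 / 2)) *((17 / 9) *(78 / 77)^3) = 308353344 / 3195731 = 96.49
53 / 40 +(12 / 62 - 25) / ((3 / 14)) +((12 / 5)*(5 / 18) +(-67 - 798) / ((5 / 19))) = -4216957 / 1240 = -3400.77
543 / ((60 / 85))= 3077 / 4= 769.25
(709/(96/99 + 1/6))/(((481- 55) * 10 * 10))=7799/532500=0.01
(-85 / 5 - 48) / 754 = -5 / 58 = -0.09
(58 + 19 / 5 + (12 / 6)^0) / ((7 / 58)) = 18212 / 35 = 520.34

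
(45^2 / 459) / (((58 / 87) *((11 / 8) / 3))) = 2700 / 187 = 14.44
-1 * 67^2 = -4489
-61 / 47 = -1.30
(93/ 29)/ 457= 93/ 13253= 0.01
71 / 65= 1.09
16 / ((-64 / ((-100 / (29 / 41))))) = 35.34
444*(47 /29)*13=271284 /29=9354.62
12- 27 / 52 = 597 / 52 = 11.48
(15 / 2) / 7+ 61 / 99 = 2339 / 1386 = 1.69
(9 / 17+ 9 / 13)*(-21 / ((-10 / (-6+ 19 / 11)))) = -26649 / 2431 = -10.96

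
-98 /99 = -0.99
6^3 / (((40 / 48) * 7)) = 37.03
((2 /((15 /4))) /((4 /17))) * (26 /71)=884 /1065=0.83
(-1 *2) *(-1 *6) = 12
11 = 11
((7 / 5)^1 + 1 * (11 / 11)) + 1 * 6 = 42 / 5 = 8.40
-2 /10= -1 /5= -0.20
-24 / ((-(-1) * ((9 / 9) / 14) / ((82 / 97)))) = -284.04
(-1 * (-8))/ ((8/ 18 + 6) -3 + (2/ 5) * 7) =360/ 281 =1.28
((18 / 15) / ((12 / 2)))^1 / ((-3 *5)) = -0.01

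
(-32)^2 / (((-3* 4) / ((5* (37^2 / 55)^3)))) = -656825960704 / 99825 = -6579774.21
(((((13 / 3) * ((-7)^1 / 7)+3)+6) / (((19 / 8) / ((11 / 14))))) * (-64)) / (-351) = 5632 / 20007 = 0.28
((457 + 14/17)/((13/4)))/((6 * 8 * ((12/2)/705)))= 1829005/5304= 344.84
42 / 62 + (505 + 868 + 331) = 52845 / 31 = 1704.68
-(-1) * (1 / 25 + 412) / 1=10301 / 25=412.04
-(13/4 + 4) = -7.25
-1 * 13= -13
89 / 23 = 3.87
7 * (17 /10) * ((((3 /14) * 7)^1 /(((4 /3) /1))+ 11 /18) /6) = 2975 /864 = 3.44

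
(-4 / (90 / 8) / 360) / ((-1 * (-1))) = -2 / 2025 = -0.00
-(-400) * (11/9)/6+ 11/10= 22297/270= 82.58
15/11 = 1.36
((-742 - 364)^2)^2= 1496306311696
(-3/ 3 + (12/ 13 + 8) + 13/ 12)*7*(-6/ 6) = -9835/ 156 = -63.04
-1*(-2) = 2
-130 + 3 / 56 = -7277 / 56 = -129.95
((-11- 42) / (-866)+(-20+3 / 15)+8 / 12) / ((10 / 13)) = -3220711 / 129900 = -24.79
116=116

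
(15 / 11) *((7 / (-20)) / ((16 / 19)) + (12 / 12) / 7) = -1833 / 4928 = -0.37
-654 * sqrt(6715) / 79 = -678.38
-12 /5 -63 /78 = -417 /130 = -3.21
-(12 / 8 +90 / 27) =-29 / 6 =-4.83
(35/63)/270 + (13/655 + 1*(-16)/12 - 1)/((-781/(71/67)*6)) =605477/234609210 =0.00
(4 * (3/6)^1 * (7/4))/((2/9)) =63/4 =15.75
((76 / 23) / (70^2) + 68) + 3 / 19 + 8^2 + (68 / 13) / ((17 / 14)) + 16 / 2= 1005373218 / 6959225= 144.47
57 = 57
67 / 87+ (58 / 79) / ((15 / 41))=31809 / 11455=2.78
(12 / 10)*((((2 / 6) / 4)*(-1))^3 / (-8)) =1 / 11520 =0.00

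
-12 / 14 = -0.86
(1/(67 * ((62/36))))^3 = 5832/8960030533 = 0.00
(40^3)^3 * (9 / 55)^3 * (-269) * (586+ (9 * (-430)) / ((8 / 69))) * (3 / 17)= 40458409902342144000000 / 22627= 1788058951798388827.51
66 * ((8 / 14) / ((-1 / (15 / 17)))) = -3960 / 119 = -33.28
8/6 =4/3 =1.33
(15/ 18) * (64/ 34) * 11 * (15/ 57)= 4400/ 969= 4.54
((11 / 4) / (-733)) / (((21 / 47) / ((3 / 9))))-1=-185233 / 184716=-1.00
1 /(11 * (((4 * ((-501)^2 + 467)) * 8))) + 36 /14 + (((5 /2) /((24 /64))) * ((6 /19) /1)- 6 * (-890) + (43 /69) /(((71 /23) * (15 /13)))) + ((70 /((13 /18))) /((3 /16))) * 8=662235362810590253 /69854309965440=9480.24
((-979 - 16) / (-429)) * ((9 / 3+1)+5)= 20.87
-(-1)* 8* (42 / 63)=16 / 3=5.33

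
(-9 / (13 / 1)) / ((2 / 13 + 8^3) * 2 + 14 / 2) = -3 / 4469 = -0.00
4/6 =2/3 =0.67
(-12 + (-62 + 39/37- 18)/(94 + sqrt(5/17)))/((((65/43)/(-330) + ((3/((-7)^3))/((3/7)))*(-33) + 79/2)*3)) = -1653902978882/15522447106797 + 67700017*sqrt(85)/15522447106797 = -0.11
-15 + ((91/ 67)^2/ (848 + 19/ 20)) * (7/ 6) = -3429263225/ 228656193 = -15.00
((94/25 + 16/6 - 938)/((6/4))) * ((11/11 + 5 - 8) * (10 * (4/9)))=2235776/405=5520.43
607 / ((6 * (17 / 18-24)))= -1821 / 415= -4.39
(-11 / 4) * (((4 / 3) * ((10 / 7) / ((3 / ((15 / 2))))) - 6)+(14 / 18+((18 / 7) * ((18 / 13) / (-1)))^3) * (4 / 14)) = 1816233584 / 47474973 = 38.26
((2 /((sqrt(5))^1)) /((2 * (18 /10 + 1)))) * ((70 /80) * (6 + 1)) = 7 * sqrt(5) /16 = 0.98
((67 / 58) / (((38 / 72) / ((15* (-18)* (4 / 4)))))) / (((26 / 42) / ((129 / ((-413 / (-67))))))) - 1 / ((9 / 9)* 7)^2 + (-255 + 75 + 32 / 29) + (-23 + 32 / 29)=-20178.72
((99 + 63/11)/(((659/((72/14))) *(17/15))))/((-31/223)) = -138723840/26741561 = -5.19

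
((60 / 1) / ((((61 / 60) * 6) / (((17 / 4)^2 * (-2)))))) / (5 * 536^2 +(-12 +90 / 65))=-281775 / 1139120222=-0.00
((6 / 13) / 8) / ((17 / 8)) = 6 / 221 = 0.03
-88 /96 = -11 /12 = -0.92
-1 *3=-3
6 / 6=1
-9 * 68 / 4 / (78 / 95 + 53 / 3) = -43605 / 5269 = -8.28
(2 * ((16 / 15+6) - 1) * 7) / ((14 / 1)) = 91 / 15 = 6.07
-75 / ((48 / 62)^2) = -24025 / 192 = -125.13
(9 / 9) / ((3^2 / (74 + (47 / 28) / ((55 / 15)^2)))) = 251135 / 30492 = 8.24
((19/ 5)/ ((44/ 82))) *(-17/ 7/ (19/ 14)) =-697/ 55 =-12.67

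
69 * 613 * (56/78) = 394772/13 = 30367.08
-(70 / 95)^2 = -196 / 361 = -0.54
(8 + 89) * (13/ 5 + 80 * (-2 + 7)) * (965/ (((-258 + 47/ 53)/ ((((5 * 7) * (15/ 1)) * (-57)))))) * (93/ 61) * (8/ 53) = 13754666910600/ 13627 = 1009368673.27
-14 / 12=-7 / 6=-1.17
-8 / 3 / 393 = -8 / 1179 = -0.01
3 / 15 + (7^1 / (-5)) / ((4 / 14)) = -4.70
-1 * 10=-10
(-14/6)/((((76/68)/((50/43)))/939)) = -1862350/817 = -2279.50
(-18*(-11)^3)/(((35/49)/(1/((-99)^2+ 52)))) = 167706/49265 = 3.40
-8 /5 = -1.60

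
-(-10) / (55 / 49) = 98 / 11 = 8.91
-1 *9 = -9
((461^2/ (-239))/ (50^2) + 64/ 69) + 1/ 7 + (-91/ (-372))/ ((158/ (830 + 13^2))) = 3196565411461/ 1413526065000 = 2.26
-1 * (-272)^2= -73984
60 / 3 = 20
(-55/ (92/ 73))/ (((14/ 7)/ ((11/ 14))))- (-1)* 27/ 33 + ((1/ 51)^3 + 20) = 13807538275/ 3758798736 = 3.67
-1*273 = -273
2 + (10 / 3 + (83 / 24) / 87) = 11219 / 2088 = 5.37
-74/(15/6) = -148/5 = -29.60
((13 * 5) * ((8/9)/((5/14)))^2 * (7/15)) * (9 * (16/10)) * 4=36528128/3375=10823.15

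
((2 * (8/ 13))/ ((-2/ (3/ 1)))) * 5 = -120/ 13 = -9.23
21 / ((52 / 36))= 189 / 13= 14.54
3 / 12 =1 / 4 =0.25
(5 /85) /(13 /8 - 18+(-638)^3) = -8 /35318396019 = -0.00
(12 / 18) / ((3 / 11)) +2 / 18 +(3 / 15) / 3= 118 / 45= 2.62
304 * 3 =912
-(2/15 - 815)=814.87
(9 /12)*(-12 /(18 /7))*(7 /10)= -49 /20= -2.45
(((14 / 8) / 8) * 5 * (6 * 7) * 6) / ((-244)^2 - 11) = 441 / 95240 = 0.00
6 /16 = 3 /8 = 0.38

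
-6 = -6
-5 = -5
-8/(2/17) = -68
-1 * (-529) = 529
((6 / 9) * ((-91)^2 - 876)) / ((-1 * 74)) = -7405 / 111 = -66.71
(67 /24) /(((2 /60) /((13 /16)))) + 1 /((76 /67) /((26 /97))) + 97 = 19495481 /117952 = 165.28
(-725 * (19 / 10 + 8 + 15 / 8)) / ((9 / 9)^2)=-68295 / 8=-8536.88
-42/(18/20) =-140/3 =-46.67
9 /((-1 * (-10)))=9 /10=0.90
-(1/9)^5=-1/59049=-0.00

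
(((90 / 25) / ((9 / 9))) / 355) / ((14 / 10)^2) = 18 / 3479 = 0.01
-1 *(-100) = 100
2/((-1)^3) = -2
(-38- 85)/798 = -41/266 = -0.15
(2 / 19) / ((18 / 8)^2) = 32 / 1539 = 0.02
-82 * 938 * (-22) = 1692152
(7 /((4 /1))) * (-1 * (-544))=952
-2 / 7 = -0.29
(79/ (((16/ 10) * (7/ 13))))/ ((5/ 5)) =5135/ 56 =91.70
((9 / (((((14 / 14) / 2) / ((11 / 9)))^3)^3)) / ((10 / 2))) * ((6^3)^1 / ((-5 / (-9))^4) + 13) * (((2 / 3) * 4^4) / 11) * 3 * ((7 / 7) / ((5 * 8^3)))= 232572.27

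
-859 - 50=-909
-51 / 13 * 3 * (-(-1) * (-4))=612 / 13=47.08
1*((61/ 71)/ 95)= 61/ 6745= 0.01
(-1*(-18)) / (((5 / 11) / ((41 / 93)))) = 2706 / 155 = 17.46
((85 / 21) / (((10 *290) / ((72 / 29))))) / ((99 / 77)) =34 / 12615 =0.00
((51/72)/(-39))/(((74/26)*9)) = -17/23976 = -0.00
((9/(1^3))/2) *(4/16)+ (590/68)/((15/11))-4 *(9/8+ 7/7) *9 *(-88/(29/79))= 217074419/11832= 18346.38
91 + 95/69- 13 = 5477/69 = 79.38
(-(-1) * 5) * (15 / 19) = 3.95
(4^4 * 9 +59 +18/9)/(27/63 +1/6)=19866/5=3973.20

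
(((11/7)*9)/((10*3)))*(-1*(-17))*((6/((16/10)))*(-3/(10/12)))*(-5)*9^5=894415203/28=31943400.11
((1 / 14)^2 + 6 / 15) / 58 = 397 / 56840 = 0.01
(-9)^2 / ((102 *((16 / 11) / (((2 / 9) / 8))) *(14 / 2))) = 33 / 15232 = 0.00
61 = 61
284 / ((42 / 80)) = 11360 / 21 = 540.95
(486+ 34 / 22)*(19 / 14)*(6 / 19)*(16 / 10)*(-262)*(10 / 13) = -67445088 / 1001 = -67377.71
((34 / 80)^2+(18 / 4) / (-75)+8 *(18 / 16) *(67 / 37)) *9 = 8747469 / 59200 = 147.76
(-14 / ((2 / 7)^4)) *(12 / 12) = -2100.88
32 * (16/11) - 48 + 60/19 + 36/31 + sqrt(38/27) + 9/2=sqrt(114)/9 + 95431/12958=8.55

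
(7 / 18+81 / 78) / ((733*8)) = 167 / 686088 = 0.00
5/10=1/2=0.50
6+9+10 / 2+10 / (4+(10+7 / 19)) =5650 / 273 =20.70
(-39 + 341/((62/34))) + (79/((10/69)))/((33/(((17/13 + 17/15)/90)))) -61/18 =140018321/965250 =145.06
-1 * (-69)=69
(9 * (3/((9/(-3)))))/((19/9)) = -81/19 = -4.26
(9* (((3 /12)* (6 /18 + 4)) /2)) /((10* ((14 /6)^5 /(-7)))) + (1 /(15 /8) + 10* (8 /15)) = 3352177 /576240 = 5.82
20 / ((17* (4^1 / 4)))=20 / 17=1.18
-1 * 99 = -99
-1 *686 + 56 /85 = -58254 /85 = -685.34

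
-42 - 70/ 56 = -173/ 4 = -43.25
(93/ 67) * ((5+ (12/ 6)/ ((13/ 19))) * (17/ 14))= 162843/ 12194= 13.35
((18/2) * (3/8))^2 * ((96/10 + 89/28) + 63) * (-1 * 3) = -23201883/8960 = -2589.50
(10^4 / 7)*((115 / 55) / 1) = 230000 / 77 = 2987.01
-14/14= -1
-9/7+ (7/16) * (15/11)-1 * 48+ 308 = 259.31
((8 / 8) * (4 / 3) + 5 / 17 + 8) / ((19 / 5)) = 2455 / 969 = 2.53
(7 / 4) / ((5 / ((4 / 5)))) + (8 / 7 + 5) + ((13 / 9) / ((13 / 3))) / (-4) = 13313 / 2100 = 6.34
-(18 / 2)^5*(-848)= 50073552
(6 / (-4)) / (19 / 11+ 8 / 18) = -297 / 430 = -0.69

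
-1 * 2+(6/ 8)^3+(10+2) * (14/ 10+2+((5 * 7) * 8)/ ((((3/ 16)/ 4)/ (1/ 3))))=22975253/ 960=23932.56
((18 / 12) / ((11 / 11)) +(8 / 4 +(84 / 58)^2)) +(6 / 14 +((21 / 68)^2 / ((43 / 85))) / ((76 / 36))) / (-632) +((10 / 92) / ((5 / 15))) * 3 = 125032235682979 / 19016470352768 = 6.57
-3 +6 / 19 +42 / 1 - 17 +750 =14674 / 19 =772.32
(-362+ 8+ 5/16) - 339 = -11083/16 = -692.69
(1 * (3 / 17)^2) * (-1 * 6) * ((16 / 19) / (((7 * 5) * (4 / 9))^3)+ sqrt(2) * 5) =-270 * sqrt(2) / 289 - 19683 / 470853250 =-1.32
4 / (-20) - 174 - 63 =-1186 / 5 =-237.20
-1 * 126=-126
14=14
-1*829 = -829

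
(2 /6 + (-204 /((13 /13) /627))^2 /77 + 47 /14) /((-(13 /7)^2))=-62467198493 /1014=-61604732.24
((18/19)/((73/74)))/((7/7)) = 1332/1387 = 0.96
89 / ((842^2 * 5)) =89 / 3544820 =0.00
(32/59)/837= 32/49383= 0.00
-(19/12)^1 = -19/12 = -1.58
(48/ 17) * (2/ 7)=96/ 119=0.81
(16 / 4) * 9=36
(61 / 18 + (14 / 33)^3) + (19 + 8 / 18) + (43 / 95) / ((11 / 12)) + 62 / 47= 7933918543 / 320917410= 24.72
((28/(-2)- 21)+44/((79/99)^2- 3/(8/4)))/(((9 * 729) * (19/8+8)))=-11637784/9214550523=-0.00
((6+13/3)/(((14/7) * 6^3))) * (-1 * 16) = -0.38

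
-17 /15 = -1.13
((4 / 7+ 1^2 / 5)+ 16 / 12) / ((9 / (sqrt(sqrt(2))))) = 221*2^(1 / 4) / 945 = 0.28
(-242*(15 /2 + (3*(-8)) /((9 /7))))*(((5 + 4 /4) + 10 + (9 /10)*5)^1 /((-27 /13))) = -4321031 /162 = -26673.03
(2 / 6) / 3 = 1 / 9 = 0.11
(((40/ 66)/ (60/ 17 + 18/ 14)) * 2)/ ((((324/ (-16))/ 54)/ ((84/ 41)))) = -1066240/ 775269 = -1.38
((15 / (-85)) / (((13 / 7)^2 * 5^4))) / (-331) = 147 / 594351875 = 0.00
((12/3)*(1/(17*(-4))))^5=-1/1419857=-0.00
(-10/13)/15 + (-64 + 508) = 17314/39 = 443.95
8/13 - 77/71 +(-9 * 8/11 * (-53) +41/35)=123525448/355355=347.61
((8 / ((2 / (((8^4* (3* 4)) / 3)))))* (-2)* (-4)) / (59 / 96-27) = -50331648 / 2533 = -19870.37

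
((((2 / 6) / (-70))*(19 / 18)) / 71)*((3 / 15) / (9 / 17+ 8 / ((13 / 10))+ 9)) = -4199 / 4651025400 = -0.00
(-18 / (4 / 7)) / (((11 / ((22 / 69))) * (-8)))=21 / 184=0.11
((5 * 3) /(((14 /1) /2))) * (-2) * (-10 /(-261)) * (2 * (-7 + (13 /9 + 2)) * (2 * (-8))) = -102400 /5481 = -18.68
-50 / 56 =-25 / 28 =-0.89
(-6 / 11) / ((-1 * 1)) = 6 / 11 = 0.55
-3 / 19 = -0.16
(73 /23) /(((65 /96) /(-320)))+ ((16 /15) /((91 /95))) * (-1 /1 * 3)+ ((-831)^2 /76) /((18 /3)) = 3501839 /318136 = 11.01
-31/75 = -0.41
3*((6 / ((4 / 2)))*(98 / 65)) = 882 / 65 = 13.57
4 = 4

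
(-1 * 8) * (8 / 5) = -64 / 5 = -12.80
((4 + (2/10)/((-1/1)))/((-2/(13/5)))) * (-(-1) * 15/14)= -741/140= -5.29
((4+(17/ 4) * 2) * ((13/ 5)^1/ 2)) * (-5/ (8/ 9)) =-2925/ 32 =-91.41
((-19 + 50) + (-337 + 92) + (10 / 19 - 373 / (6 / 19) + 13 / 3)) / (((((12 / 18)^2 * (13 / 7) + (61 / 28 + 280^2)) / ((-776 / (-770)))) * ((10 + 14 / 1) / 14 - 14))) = 258283452 / 177561164759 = 0.00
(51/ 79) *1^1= 51/ 79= 0.65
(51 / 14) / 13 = 51 / 182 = 0.28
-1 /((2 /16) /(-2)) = 16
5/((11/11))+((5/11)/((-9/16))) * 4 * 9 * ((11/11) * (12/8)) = -425/11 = -38.64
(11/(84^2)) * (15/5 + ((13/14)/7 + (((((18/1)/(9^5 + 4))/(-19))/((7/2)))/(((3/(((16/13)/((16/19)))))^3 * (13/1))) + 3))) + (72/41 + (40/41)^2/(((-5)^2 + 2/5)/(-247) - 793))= 242017896439952475011317/137162742368812817241312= 1.76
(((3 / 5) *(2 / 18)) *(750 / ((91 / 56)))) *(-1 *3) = -1200 / 13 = -92.31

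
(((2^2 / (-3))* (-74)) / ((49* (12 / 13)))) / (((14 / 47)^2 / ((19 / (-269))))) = -20188051 / 11625642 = -1.74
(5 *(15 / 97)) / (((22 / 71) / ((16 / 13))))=42600 / 13871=3.07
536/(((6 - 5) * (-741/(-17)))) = 9112/741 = 12.30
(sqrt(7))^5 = 49 * sqrt(7) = 129.64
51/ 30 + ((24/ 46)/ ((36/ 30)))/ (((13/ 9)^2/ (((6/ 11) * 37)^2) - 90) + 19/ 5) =670700526289/ 395703840170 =1.69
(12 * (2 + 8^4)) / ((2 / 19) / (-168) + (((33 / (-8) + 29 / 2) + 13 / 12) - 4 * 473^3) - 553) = -52323264 / 450386741353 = -0.00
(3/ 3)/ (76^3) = 1/ 438976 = 0.00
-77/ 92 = -0.84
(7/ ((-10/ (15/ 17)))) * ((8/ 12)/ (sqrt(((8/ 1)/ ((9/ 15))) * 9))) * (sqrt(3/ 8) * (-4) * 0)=0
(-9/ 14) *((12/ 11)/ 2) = -27/ 77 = -0.35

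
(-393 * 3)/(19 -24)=1179/5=235.80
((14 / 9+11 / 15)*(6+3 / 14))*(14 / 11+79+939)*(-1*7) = -16745122 / 165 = -101485.59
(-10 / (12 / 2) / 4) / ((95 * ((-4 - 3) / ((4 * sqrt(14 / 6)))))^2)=-4 / 113715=-0.00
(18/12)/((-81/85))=-85/54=-1.57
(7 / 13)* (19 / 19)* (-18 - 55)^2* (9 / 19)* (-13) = -335727 / 19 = -17669.84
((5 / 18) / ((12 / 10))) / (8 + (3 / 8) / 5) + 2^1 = 17692 / 8721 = 2.03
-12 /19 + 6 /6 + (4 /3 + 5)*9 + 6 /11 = 12104 /209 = 57.91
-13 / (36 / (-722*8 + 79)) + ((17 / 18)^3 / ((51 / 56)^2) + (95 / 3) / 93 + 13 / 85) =142369247407 / 69152940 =2058.76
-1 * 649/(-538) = 649/538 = 1.21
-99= -99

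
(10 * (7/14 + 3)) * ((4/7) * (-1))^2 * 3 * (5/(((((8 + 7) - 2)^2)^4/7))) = 1200/815730721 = 0.00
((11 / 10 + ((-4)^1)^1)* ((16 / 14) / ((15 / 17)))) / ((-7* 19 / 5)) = 1972 / 13965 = 0.14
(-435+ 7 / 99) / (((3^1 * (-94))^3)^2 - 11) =-43058 / 49788591968591487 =-0.00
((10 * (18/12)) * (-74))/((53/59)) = -65490/53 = -1235.66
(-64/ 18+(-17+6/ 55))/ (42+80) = -10121/ 60390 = -0.17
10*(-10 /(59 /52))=-5200 /59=-88.14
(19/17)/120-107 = -218261/2040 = -106.99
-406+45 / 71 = -28781 / 71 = -405.37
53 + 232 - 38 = 247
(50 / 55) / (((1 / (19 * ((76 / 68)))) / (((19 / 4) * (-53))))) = -1817635 / 374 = -4859.99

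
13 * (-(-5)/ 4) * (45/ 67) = 2925/ 268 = 10.91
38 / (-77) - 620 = -47778 / 77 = -620.49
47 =47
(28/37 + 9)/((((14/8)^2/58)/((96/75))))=10720256/45325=236.52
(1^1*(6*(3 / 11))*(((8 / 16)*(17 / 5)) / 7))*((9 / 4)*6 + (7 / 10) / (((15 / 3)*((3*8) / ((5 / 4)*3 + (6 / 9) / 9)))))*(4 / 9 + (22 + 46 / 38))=24102008723 / 189604800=127.12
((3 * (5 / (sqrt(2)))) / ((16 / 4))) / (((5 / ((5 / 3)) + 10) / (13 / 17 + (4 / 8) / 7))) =2985 * sqrt(2) / 24752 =0.17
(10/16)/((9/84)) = 35/6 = 5.83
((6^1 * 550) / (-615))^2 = 48400 / 1681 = 28.79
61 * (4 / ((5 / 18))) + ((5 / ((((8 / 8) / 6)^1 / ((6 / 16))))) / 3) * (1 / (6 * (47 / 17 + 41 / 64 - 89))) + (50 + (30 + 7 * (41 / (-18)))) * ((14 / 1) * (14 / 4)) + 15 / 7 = 4019.26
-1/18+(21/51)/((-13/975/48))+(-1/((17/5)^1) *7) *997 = -63631/18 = -3535.06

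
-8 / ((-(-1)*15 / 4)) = -32 / 15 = -2.13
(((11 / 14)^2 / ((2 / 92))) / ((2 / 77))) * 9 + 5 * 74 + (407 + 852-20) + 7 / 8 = 641187 / 56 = 11449.77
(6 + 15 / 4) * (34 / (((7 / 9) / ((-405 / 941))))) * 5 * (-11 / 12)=44304975 / 52696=840.77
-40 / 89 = -0.45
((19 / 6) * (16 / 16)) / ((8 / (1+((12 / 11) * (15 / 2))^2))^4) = 86786503926910339 / 5268083859456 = 16474.02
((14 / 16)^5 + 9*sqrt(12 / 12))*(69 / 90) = 7169537 / 983040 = 7.29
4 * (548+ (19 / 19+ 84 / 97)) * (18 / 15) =1280088 / 485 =2639.36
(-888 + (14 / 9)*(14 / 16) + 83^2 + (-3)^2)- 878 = 184801 / 36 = 5133.36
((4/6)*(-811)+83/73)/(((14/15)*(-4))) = 590785/4088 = 144.52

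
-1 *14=-14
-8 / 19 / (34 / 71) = -0.88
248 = 248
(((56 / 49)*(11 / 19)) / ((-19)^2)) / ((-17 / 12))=-0.00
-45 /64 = -0.70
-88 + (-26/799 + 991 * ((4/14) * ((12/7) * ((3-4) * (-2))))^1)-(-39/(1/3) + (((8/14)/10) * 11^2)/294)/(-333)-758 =124.39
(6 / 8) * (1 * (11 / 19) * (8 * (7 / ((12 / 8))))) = 308 / 19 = 16.21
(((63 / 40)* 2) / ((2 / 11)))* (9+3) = 2079 / 10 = 207.90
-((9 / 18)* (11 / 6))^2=-121 / 144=-0.84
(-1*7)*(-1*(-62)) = -434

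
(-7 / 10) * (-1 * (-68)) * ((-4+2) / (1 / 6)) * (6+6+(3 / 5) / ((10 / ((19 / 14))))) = 862614 / 125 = 6900.91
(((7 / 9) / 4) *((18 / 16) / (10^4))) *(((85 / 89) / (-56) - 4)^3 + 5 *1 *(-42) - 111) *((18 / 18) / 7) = -9553251558889 / 7923445497856000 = -0.00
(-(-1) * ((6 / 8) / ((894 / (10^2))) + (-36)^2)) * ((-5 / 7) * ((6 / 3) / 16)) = -1931165 / 16688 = -115.72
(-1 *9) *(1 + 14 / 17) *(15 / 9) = -465 / 17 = -27.35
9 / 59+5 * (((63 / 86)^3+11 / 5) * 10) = 2435683297 / 18763652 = 129.81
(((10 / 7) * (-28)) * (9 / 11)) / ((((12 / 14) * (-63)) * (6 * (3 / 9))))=10 / 33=0.30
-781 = -781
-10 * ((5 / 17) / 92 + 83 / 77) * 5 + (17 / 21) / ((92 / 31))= -19431001 / 361284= -53.78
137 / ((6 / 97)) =13289 / 6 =2214.83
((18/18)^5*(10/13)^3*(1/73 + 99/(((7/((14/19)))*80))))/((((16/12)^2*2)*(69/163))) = 0.04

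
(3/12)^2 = 1/16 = 0.06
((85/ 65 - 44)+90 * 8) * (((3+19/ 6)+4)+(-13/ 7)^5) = -3529428485/ 436982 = -8076.83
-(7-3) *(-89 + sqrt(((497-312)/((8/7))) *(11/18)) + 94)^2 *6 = -(60 + sqrt(14245))^2/6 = -5361.22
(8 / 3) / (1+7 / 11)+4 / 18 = 50 / 27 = 1.85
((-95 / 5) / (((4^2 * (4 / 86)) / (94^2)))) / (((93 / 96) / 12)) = -86628144 / 31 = -2794456.26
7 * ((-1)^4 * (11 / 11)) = 7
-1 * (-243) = 243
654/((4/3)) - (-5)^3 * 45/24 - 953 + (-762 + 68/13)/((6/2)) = -149879/312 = -480.38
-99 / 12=-33 / 4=-8.25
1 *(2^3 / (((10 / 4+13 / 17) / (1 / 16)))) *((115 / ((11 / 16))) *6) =62560 / 407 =153.71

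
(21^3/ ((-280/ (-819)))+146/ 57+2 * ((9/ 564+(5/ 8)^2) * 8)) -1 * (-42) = 2908267933/ 107160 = 27139.49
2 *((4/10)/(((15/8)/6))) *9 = 576/25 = 23.04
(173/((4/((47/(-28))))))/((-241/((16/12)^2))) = 8131/15183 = 0.54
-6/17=-0.35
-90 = -90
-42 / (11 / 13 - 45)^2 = -507 / 23534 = -0.02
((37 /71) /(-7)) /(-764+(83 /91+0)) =481 /4930311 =0.00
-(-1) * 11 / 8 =11 / 8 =1.38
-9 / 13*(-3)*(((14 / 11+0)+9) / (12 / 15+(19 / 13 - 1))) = 15255 / 902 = 16.91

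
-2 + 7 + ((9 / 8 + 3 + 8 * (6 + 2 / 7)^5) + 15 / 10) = 10556066931 / 134456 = 78509.45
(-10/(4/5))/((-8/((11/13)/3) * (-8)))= -275/4992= -0.06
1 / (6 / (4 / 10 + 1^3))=7 / 30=0.23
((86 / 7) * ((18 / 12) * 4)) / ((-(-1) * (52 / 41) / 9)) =523.09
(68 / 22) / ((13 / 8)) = 272 / 143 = 1.90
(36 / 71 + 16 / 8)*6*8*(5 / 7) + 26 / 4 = 91901 / 994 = 92.46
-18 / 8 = -9 / 4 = -2.25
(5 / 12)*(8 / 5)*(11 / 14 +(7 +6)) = 193 / 21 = 9.19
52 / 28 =13 / 7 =1.86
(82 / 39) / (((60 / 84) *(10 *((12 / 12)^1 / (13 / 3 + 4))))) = 287 / 117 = 2.45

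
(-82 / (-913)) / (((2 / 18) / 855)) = 630990 / 913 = 691.12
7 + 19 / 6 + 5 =91 / 6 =15.17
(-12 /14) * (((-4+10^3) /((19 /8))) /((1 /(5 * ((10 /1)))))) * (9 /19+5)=-98378.16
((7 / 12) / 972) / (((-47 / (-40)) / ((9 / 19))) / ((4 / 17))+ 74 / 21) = 490 / 11484747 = 0.00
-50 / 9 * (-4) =22.22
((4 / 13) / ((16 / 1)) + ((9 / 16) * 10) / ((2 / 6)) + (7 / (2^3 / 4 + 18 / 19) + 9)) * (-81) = -59535 / 26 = -2289.81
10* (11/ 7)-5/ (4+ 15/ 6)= 1360/ 91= 14.95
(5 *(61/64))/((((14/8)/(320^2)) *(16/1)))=122000/7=17428.57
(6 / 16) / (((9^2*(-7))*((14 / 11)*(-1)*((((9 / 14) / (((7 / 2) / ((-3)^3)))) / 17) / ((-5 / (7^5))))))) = 935 / 1764331632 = 0.00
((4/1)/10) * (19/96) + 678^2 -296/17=459666.67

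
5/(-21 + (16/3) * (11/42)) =-63/247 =-0.26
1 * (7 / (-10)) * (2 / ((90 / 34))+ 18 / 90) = -301 / 450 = -0.67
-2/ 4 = -1/ 2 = -0.50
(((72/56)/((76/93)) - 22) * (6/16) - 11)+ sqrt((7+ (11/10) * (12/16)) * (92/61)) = -79417/4256+ sqrt(4391390)/610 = -15.22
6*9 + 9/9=55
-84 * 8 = -672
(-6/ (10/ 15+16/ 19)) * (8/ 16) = -171/ 86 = -1.99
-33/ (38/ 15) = -495/ 38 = -13.03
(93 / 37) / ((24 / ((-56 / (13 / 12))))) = -2604 / 481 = -5.41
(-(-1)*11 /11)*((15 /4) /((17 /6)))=45 /34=1.32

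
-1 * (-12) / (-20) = -3 / 5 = -0.60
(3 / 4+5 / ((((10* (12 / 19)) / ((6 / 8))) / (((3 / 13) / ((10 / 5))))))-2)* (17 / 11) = -16711 / 9152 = -1.83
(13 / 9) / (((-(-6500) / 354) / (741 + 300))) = 20473 / 250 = 81.89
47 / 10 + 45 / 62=841 / 155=5.43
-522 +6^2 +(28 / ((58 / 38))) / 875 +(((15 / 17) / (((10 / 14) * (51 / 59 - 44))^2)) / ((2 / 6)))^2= -4271737162263720438661 / 8789961968527203125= -485.98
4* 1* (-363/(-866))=1.68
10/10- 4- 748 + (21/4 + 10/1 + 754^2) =2271121/4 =567780.25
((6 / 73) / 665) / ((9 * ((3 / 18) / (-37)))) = -0.00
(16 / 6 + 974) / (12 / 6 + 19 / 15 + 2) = 14650 / 79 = 185.44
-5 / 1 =-5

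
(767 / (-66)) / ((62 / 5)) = -3835 / 4092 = -0.94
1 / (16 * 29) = 0.00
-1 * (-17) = 17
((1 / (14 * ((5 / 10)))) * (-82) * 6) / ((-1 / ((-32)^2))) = 503808 / 7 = 71972.57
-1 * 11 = -11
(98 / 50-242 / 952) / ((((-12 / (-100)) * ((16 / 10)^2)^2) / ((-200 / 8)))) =-317171875 / 5849088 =-54.23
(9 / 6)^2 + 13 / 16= 3.06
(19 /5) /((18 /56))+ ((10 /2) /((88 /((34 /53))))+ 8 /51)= 21435473 /1783980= 12.02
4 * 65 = 260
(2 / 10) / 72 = 1 / 360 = 0.00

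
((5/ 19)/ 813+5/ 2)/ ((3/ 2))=77245/ 46341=1.67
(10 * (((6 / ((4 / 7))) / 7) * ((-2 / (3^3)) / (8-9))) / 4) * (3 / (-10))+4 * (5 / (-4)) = -61 / 12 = -5.08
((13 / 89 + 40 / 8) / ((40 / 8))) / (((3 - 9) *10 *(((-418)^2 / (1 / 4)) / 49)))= -11221 / 9330261600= -0.00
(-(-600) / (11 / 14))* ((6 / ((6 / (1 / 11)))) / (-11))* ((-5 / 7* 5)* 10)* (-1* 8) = -2400000 / 1331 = -1803.16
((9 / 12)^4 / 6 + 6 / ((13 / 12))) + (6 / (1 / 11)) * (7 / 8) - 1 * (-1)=428255 / 6656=64.34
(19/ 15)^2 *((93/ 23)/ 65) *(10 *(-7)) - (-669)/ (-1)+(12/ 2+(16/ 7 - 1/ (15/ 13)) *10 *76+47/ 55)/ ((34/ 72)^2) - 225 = 1979178260768/ 499023525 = 3966.10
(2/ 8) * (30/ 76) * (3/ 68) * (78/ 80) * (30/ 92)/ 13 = 405/ 3803648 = 0.00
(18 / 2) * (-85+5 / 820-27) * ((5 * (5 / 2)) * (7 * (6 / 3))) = -176390.40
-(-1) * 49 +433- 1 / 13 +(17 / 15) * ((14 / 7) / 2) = 94196 / 195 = 483.06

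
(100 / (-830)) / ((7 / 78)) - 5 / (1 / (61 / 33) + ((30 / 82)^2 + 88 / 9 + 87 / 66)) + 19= 2392754051489 / 138849576761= 17.23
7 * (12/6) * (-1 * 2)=-28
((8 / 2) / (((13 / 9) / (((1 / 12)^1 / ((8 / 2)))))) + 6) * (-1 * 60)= -4725 / 13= -363.46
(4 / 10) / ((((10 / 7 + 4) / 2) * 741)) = 14 / 70395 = 0.00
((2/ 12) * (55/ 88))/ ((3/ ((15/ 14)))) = 25/ 672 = 0.04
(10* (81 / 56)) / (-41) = -405 / 1148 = -0.35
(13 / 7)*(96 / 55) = 3.24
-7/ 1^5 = -7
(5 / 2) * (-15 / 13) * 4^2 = -600 / 13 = -46.15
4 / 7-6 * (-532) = 22348 / 7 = 3192.57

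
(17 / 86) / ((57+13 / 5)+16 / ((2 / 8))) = 85 / 53148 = 0.00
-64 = -64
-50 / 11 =-4.55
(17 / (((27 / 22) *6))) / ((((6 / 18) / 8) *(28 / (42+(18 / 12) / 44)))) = 2329 / 28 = 83.18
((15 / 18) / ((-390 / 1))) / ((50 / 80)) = -0.00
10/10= 1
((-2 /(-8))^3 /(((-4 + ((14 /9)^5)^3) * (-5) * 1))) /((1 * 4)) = -205891132094649 /198072999717675043840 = -0.00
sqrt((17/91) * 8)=2 * sqrt(3094)/91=1.22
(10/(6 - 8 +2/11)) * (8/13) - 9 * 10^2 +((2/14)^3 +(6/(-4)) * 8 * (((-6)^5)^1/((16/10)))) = 256020701/4459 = 57416.62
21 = 21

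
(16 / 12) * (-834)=-1112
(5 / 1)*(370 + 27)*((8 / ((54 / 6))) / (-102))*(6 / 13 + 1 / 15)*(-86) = 785.79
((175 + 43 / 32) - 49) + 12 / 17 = 69659 / 544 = 128.05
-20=-20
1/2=0.50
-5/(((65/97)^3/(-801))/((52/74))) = 1462102146/156325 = 9352.96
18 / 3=6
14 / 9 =1.56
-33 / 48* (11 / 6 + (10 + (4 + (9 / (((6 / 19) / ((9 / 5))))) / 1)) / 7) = -3223 / 420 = -7.67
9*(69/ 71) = 621/ 71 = 8.75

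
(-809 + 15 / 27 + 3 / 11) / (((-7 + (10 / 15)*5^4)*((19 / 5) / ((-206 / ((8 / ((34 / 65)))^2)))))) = 125348837 / 274165320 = 0.46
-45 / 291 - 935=-90710 / 97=-935.15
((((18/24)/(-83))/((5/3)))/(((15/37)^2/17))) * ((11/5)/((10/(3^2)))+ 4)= -6958627/2075000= -3.35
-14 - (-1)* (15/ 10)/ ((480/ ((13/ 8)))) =-35827/ 2560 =-13.99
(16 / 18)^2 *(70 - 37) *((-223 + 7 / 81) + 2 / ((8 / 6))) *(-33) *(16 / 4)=555539072 / 729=762056.34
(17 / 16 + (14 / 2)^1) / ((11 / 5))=645 / 176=3.66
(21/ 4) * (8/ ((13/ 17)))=714/ 13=54.92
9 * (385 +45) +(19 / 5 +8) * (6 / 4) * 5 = 7917 / 2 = 3958.50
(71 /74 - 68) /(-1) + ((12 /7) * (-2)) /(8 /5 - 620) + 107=69690489 /400414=174.05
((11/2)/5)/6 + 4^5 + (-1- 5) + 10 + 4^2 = 62651/60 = 1044.18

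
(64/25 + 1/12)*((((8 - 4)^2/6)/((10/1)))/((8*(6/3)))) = 793/18000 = 0.04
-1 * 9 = -9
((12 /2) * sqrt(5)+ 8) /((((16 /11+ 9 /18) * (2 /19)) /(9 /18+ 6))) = 10868 /43+ 8151 * sqrt(5) /43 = 676.61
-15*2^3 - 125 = -245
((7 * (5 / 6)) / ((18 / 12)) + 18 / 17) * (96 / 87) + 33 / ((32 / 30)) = 2583899 / 70992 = 36.40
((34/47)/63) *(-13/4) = -221/5922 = -0.04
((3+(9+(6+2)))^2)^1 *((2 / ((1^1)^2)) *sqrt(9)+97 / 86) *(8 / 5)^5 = 160694272 / 5375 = 29896.61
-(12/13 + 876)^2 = -129960000/169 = -768994.08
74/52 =37/26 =1.42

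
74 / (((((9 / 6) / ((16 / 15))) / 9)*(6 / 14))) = 16576 / 15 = 1105.07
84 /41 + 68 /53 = 7240 /2173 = 3.33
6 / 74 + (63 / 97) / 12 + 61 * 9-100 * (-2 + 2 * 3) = 2140985 / 14356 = 149.14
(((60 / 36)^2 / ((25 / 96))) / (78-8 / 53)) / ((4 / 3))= 212 / 2063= 0.10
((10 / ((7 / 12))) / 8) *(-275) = -4125 / 7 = -589.29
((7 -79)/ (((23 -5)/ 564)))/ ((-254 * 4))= 282/ 127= 2.22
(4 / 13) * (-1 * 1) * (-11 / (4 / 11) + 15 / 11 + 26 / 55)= 6251 / 715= 8.74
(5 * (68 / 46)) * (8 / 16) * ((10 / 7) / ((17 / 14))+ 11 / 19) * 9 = 25515 / 437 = 58.39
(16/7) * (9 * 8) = 1152/7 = 164.57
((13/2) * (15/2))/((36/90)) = 975/8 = 121.88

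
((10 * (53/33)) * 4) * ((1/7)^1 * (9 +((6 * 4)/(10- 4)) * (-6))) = -10600/77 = -137.66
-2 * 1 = -2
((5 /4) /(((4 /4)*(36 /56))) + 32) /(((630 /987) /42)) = 201019 /90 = 2233.54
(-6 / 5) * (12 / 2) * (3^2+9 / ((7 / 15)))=-203.66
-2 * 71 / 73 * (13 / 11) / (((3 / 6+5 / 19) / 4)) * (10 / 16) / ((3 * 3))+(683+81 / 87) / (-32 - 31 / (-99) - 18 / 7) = -103498299544 / 4975710003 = -20.80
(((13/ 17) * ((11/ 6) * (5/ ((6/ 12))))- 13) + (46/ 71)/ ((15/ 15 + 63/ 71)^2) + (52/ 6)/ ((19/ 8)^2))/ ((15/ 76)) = 905139686/ 65247615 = 13.87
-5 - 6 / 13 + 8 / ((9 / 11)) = 505 / 117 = 4.32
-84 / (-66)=14 / 11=1.27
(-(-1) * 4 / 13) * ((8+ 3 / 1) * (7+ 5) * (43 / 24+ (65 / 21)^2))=882662 / 1911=461.88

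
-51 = -51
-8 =-8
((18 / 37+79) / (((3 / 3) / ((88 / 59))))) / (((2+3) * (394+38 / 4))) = 517616 / 8808405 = 0.06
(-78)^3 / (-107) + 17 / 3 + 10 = 1428685 / 321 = 4450.73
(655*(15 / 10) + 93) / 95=2151 / 190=11.32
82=82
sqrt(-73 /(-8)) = sqrt(146) /4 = 3.02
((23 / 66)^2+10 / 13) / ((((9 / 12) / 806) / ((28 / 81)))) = 87558632 / 264627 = 330.88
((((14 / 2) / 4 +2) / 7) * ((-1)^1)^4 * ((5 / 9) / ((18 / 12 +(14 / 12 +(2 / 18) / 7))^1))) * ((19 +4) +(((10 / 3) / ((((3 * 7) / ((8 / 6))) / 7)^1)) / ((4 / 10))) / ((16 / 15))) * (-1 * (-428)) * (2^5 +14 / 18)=752036125 / 18252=41202.94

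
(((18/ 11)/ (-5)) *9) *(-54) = 8748/ 55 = 159.05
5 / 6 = 0.83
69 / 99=23 / 33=0.70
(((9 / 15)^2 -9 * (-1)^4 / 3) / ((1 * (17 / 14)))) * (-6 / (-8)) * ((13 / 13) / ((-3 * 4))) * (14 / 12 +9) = 1.38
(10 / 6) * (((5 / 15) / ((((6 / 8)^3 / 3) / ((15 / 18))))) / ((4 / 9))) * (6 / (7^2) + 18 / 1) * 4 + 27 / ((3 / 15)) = 296335 / 441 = 671.96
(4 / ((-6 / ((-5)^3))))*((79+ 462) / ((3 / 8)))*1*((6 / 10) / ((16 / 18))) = 81150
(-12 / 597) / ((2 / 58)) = -116 / 199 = -0.58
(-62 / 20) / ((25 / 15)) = -93 / 50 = -1.86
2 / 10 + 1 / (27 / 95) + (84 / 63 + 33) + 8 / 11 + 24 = 93227 / 1485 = 62.78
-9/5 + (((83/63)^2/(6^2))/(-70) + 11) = 92010407/10001880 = 9.20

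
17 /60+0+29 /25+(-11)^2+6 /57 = 698527 /5700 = 122.55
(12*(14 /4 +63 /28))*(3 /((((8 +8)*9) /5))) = 115 /16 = 7.19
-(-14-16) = 30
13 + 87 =100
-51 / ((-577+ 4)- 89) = 51 / 662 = 0.08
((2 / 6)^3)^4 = 1 / 531441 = 0.00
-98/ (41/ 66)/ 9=-2156/ 123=-17.53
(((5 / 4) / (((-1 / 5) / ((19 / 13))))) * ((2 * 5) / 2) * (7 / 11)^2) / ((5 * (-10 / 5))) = 23275 / 12584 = 1.85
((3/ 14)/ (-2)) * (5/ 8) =-15/ 224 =-0.07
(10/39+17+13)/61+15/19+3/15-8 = -1472314/226005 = -6.51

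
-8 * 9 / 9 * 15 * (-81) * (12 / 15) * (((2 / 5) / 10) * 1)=7776 / 25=311.04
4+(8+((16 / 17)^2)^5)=25291438433164 / 2015993900449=12.55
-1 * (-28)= 28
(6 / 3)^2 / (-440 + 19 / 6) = -24 / 2621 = -0.01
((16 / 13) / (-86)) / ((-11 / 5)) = 40 / 6149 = 0.01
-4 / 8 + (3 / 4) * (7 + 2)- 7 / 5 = 97 / 20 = 4.85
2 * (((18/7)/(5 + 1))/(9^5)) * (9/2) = 1/15309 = 0.00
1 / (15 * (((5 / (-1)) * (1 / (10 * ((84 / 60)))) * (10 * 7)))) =-0.00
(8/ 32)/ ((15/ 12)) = 0.20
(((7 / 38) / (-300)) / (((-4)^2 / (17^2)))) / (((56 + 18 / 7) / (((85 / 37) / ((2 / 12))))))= -240737 / 92233600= -0.00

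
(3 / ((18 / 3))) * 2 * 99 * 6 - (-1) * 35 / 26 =15479 / 26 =595.35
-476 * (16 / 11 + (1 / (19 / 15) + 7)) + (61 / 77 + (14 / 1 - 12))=-584849 / 133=-4397.36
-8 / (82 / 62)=-248 / 41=-6.05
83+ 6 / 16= 667 / 8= 83.38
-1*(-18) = 18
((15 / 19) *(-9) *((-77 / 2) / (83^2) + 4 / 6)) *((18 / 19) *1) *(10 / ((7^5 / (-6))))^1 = 663997500 / 41797815703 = 0.02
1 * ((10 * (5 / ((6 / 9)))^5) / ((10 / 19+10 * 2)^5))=12380495 / 190102016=0.07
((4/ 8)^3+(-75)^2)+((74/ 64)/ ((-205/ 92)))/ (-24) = 221405771/ 39360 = 5625.15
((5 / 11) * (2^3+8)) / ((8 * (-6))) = -5 / 33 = -0.15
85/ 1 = 85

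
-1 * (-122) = 122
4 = 4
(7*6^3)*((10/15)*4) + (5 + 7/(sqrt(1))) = 4044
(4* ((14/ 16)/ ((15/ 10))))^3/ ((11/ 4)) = 4.62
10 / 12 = 5 / 6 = 0.83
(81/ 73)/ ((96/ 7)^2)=0.01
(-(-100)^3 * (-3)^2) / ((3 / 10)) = 30000000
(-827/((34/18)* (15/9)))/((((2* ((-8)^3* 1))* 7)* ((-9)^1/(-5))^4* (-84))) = -103375/2487324672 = -0.00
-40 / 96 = -5 / 12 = -0.42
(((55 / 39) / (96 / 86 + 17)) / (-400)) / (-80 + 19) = 473 / 148259280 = 0.00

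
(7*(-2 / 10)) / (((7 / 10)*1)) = -2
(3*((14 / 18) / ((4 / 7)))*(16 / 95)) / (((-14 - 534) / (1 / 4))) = -49 / 156180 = -0.00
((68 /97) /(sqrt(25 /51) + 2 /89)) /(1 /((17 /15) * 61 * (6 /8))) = -160036062 /95943185 + 139639309 * sqrt(51) /19188637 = 50.30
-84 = -84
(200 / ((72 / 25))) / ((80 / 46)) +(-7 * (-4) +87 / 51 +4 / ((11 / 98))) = 1417393 / 13464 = 105.27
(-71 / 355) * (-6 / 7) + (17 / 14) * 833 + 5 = 71167 / 70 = 1016.67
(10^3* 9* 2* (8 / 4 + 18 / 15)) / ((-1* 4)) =-14400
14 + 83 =97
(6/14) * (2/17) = 6/119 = 0.05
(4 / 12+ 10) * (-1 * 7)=-217 / 3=-72.33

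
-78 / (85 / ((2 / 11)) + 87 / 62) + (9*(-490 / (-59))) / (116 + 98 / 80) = 105289349 / 223411052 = 0.47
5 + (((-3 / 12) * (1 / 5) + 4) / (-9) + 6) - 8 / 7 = 11867 / 1260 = 9.42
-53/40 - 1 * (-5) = 147/40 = 3.68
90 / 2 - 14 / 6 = 128 / 3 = 42.67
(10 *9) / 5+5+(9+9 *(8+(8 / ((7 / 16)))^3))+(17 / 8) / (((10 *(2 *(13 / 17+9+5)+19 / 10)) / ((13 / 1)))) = 62176310647 / 1127784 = 55131.40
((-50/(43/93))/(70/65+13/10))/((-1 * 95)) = 40300/84151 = 0.48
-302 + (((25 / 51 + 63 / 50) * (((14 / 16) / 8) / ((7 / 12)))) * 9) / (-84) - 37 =-129104589 / 380800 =-339.04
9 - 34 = -25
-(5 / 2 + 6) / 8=-17 / 16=-1.06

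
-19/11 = -1.73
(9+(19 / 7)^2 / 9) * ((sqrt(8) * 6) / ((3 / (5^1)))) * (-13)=-1125800 * sqrt(2) / 441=-3610.25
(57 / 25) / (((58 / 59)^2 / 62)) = 6150927 / 42050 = 146.28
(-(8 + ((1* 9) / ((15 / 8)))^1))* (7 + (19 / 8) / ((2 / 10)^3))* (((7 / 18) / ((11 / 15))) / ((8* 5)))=-1547 / 30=-51.57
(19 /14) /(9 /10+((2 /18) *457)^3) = 69255 /6681125437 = 0.00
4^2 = 16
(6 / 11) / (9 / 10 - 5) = -60 / 451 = -0.13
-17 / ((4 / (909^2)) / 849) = -11925713673 / 4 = -2981428418.25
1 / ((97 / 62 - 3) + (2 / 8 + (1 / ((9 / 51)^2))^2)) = 10044 / 10344697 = 0.00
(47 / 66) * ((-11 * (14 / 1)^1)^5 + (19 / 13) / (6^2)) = -1905229578155011 / 30888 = -61681869274.64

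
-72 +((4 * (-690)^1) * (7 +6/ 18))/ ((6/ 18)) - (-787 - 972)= -59033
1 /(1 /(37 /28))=37 /28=1.32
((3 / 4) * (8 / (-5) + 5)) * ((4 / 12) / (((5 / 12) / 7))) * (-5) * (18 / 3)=-2142 / 5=-428.40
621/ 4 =155.25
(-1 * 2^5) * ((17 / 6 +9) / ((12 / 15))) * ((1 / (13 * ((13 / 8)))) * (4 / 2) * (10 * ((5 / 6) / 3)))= -568000 / 4563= -124.48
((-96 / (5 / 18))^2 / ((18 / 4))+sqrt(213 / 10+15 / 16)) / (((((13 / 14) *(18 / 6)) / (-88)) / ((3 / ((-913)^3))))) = 0.00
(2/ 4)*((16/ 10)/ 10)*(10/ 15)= 4/ 75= 0.05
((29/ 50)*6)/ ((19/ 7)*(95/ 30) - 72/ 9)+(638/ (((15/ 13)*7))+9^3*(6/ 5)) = 12595234/ 13125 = 959.64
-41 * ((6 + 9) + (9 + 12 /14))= -7134 /7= -1019.14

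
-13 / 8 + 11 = 9.38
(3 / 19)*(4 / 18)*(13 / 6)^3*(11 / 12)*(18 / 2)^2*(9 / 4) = 72501 / 1216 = 59.62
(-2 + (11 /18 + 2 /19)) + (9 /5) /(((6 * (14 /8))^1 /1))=-13313 /11970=-1.11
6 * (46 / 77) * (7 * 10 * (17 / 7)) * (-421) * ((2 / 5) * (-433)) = 3421275024 / 77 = 44432143.17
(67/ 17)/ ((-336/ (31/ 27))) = -0.01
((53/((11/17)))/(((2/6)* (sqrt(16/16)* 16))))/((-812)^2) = 2703/116044544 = 0.00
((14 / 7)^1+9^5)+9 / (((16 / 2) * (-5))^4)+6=151185920009 / 2560000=59057.00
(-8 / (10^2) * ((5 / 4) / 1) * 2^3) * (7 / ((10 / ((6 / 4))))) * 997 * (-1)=20937 / 25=837.48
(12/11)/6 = 2/11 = 0.18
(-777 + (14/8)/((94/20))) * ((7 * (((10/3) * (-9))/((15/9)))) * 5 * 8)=3914203.40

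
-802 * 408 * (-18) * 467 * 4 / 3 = 3667436928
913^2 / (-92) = -833569 / 92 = -9060.53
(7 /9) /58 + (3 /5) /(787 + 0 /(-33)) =29111 /2054070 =0.01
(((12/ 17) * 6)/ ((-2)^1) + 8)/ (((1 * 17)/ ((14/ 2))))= 700/ 289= 2.42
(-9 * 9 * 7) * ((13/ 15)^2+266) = -151247.88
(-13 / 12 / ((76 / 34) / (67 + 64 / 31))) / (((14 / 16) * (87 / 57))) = -473161 / 18879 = -25.06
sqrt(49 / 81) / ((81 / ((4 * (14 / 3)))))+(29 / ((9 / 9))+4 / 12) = 64544 / 2187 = 29.51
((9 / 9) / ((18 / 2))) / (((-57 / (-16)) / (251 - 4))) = 208 / 27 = 7.70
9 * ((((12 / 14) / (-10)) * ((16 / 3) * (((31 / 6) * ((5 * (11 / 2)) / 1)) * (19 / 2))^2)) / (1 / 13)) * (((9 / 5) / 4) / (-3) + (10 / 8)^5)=-8107564932181 / 28672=-282769424.25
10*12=120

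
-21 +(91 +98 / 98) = 71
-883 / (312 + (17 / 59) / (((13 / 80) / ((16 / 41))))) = -27767701 / 9833224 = -2.82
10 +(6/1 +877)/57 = 1453/57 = 25.49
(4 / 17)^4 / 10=128 / 417605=0.00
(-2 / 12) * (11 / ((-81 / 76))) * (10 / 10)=418 / 243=1.72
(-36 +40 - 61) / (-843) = 0.07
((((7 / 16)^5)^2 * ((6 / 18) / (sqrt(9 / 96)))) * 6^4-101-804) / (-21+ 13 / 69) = 62445 / 1436-175417129629 * sqrt(6) / 24670292148224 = 43.47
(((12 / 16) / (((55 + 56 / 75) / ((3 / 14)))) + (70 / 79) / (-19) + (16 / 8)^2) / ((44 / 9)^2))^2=12683370740306456350161 / 462922702196248825839616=0.03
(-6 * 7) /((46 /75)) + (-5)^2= -1000 /23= -43.48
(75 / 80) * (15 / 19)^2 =3375 / 5776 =0.58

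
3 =3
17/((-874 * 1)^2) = 17/763876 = 0.00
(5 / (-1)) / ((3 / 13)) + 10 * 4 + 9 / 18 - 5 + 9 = 137 / 6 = 22.83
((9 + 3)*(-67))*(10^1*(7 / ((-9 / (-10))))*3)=-187600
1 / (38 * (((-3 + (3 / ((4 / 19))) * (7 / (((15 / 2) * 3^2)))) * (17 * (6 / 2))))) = -15 / 44251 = -0.00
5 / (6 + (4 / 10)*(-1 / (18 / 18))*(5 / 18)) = 45 / 53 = 0.85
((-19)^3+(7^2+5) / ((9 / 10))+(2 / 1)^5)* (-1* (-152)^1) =-1028584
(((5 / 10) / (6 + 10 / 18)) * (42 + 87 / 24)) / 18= 365 / 1888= 0.19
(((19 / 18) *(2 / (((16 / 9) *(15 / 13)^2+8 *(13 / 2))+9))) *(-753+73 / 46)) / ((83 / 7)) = -776917505 / 367982658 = -2.11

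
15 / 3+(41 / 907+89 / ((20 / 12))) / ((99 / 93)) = 751079 / 13605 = 55.21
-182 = -182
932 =932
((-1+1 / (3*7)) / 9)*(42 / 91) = -40 / 819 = -0.05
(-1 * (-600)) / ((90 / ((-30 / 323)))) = -200 / 323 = -0.62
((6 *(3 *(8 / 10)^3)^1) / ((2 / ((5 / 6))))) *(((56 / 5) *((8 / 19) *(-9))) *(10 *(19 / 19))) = -774144 / 475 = -1629.78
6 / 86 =0.07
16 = 16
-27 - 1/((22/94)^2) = -5476/121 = -45.26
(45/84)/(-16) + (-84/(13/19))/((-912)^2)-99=-8218999/82992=-99.03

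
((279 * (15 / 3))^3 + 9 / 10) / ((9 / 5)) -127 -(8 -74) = 3016338629 / 2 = 1508169314.50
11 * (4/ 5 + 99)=5489/ 5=1097.80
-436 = -436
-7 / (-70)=1 / 10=0.10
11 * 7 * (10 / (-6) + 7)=1232 / 3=410.67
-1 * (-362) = 362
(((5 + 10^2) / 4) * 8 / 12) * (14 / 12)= 245 / 12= 20.42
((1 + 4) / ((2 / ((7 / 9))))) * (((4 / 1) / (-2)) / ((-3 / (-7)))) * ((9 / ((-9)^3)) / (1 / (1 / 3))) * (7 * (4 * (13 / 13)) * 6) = 13720 / 2187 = 6.27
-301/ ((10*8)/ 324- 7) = 24381/ 547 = 44.57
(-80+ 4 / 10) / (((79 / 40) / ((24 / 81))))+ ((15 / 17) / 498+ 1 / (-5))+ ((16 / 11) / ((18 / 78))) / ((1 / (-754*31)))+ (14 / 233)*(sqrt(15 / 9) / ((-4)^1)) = -48778537455451 / 331062930 - 7*sqrt(15) / 1398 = -147339.19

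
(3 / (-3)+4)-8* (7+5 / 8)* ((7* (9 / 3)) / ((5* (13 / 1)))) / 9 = 158 / 195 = 0.81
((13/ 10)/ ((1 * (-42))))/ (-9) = 13/ 3780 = 0.00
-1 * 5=-5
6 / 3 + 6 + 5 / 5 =9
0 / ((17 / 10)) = 0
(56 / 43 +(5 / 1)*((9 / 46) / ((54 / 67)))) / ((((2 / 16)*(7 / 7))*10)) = 29861 / 14835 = 2.01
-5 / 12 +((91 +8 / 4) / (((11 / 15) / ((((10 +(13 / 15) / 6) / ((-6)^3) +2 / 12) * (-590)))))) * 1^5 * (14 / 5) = -7448269 / 297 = -25078.35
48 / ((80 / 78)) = 234 / 5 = 46.80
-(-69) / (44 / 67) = 4623 / 44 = 105.07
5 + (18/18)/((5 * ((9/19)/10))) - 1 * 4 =47/9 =5.22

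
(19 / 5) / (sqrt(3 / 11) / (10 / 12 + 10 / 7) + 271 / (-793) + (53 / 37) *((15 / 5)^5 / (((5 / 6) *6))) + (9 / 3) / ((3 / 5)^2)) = 226840841191297047 / 4632753931470361223-117475911796698 *sqrt(33) / 4632753931470361223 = 0.05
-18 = -18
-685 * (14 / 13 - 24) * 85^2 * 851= 1255088201750 / 13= 96545246288.46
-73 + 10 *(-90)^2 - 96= 80831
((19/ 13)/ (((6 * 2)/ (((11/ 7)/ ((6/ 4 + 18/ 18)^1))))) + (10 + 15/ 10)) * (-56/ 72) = -15802/ 1755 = -9.00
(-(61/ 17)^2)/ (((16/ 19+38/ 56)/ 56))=-110856032/ 233801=-474.15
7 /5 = 1.40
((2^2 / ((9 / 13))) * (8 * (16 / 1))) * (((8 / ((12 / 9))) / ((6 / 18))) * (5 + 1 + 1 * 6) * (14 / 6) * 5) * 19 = 35409920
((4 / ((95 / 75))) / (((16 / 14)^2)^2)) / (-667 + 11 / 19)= -36015 / 12965888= -0.00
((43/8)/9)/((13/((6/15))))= 43/2340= 0.02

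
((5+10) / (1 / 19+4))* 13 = 3705 / 77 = 48.12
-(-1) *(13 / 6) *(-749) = -9737 / 6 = -1622.83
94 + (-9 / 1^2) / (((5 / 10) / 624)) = -11138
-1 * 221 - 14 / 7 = -223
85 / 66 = 1.29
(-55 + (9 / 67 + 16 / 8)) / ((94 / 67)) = -1771 / 47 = -37.68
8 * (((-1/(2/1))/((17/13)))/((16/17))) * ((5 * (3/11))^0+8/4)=-9.75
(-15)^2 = 225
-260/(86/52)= -6760/43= -157.21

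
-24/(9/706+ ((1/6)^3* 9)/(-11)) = -2236608/835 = -2678.57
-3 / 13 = -0.23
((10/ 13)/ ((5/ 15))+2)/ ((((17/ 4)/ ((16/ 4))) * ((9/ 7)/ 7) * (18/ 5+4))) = 109760/ 37791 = 2.90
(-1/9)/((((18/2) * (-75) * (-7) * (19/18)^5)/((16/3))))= -41472/433317325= -0.00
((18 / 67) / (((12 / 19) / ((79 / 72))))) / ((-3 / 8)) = -1501 / 1206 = -1.24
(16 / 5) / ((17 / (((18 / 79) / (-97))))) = -288 / 651355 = -0.00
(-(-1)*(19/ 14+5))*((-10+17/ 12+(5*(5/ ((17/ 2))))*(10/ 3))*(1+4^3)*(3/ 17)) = 1440465/ 16184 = 89.01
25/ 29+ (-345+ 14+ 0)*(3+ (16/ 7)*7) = -182356/ 29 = -6288.14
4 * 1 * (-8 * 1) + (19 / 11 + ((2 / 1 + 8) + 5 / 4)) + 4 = -661 / 44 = -15.02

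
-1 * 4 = -4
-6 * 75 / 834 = -75 / 139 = -0.54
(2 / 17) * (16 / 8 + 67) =138 / 17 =8.12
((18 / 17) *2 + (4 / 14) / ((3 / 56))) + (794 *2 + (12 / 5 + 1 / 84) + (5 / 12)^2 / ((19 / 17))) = 2601445823 / 1627920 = 1598.02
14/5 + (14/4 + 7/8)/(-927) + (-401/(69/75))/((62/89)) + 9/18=-16454730743/26438040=-622.39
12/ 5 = 2.40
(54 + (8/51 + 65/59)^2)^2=253272381967398049/81976382754561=3089.58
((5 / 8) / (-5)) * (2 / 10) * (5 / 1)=-1 / 8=-0.12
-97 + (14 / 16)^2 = -6159 / 64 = -96.23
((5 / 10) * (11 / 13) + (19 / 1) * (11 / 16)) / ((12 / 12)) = 2805 / 208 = 13.49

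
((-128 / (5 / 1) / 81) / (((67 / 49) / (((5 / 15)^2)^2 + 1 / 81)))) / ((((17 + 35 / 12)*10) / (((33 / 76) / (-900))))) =17248 / 1247602854375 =0.00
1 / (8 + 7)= 1 / 15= 0.07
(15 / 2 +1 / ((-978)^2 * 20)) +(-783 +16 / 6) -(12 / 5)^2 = -778.59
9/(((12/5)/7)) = 26.25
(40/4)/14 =5/7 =0.71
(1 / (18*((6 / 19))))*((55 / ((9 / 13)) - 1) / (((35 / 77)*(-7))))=-73777 / 17010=-4.34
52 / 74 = 26 / 37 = 0.70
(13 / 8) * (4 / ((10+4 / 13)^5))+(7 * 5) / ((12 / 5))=3780364780027 / 259224020544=14.58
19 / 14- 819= -817.64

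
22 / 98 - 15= -724 / 49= -14.78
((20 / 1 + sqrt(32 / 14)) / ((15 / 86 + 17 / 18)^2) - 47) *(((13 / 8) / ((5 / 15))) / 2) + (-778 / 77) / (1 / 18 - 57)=-17861930743929 / 236761109200 + 5840991 *sqrt(7) / 5249692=-72.50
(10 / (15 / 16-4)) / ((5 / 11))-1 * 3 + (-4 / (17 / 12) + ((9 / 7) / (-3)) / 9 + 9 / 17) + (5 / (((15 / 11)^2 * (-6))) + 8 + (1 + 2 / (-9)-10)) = -3192773 / 224910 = -14.20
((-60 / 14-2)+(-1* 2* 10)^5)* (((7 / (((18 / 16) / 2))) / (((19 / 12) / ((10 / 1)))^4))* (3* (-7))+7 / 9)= 1560674450414105876 / 1172889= 1330624168539.48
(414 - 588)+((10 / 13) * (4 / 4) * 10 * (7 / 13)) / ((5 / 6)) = -28566 / 169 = -169.03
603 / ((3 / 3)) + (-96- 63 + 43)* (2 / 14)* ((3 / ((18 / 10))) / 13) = 600.88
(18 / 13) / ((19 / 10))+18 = 4626 / 247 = 18.73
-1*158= -158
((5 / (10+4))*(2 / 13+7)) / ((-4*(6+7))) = -465 / 9464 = -0.05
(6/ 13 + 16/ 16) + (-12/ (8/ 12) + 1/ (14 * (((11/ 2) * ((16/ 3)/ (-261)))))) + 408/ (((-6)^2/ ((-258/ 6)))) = -24240569/ 48048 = -504.51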